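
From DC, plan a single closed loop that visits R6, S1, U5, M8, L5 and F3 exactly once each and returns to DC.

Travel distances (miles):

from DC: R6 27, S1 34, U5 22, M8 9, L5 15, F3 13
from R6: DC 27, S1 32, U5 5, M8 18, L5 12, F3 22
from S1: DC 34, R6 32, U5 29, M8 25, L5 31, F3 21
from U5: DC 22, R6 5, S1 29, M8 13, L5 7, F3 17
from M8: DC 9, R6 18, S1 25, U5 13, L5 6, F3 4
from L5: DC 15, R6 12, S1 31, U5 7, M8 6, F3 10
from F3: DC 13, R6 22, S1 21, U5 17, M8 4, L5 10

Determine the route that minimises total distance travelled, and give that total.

With 6 stops there are 6!/2 = 360 distinct round trips (a route and its reverse cost the same).
DC → R6 → S1 → U5 → M8 → L5 → F3 → DC: 27+32+29+13+6+10+13 = 130
DC → R6 → S1 → U5 → M8 → F3 → L5 → DC: 27+32+29+13+4+10+15 = 130
DC → R6 → S1 → U5 → L5 → M8 → F3 → DC: 27+32+29+7+6+4+13 = 118
DC → R6 → S1 → U5 → L5 → F3 → M8 → DC: 27+32+29+7+10+4+9 = 118
DC → R6 → S1 → U5 → F3 → M8 → L5 → DC: 27+32+29+17+4+6+15 = 130
DC → R6 → S1 → U5 → F3 → L5 → M8 → DC: 27+32+29+17+10+6+9 = 130
DC → R6 → S1 → M8 → U5 → L5 → F3 → DC: 27+32+25+13+7+10+13 = 127
DC → R6 → S1 → M8 → U5 → F3 → L5 → DC: 27+32+25+13+17+10+15 = 139
… (352 more)
DC → M8 → L5 → U5 → R6 → S1 → F3 → DC: 9+6+7+5+32+21+13 = 93  ← best
The minimum is 93.
One optimal route: DC → M8 → L5 → U5 → R6 → S1 → F3 → DC (or its reverse).

Minimum total distance: 93 miles.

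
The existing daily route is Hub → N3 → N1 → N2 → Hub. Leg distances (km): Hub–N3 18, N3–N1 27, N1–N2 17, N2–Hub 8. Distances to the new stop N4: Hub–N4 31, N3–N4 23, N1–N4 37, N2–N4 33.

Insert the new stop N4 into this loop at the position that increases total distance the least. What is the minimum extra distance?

Insertion cost between consecutive stops i–j is d(i,N4) + d(N4,j) − d(i,j):
  between Hub and N3: 31 + 23 − 18 = 36
  between N3 and N1: 23 + 37 − 27 = 33
  between N1 and N2: 37 + 33 − 17 = 53
  between N2 and Hub: 33 + 31 − 8 = 56
Cheapest insertion is between N3 and N1, adding 33.
New total = 70 + 33 = 103.

Adding 33 km by placing N4 on the N3–N1 leg.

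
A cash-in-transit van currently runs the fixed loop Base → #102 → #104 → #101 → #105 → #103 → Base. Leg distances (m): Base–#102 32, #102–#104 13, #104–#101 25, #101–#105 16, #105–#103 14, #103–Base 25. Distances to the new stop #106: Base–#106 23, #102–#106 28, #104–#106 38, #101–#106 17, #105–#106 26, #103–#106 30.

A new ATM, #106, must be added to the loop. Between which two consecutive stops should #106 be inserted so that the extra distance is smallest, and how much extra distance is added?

Insertion cost between consecutive stops i–j is d(i,#106) + d(#106,j) − d(i,j):
  between Base and #102: 23 + 28 − 32 = 19
  between #102 and #104: 28 + 38 − 13 = 53
  between #104 and #101: 38 + 17 − 25 = 30
  between #101 and #105: 17 + 26 − 16 = 27
  between #105 and #103: 26 + 30 − 14 = 42
  between #103 and Base: 30 + 23 − 25 = 28
Cheapest insertion is between Base and #102, adding 19.
New total = 125 + 19 = 144.

Adding 19 m by placing #106 on the Base–#102 leg.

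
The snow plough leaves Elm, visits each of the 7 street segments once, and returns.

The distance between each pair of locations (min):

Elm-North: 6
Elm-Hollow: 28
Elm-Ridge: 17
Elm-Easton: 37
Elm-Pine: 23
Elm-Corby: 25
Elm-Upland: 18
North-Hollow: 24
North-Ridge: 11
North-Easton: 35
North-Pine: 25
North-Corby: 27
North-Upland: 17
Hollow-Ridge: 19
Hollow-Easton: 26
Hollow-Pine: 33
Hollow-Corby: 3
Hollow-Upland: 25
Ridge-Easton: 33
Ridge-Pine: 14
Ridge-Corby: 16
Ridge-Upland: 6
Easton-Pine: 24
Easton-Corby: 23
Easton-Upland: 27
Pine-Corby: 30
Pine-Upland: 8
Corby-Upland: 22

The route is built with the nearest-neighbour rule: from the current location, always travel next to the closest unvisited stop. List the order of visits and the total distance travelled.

109 min along Elm → North → Ridge → Upland → Pine → Easton → Corby → Hollow → Elm.

Elm → [North:6 / Ridge:17 / Upland:18 / Pine:23 / Corby:25 / Hollow:28 / Easton:37] → North (6)
North → [Ridge:11 / Upland:17 / Hollow:24 / Pine:25 / Corby:27 / Easton:35] → Ridge (11)
Ridge → [Upland:6 / Pine:14 / Corby:16 / Hollow:19 / Easton:33] → Upland (6)
Upland → [Pine:8 / Corby:22 / Hollow:25 / Easton:27] → Pine (8)
Pine → [Easton:24 / Corby:30 / Hollow:33] → Easton (24)
Easton → [Corby:23 / Hollow:26] → Corby (23)
Corby → [Hollow:3] → Hollow (3)
Return Hollow→Elm: 28.
Total = 6 + 11 + 6 + 8 + 24 + 23 + 3 + 28 = 109.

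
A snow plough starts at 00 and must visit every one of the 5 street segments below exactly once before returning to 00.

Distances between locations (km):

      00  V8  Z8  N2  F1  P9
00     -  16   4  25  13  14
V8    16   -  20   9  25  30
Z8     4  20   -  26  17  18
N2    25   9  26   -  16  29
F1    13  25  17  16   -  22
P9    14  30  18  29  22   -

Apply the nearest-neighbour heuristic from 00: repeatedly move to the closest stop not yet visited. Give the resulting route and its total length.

00 → [Z8:4 / F1:13 / P9:14 / V8:16 / N2:25] → Z8 (4)
Z8 → [F1:17 / P9:18 / V8:20 / N2:26] → F1 (17)
F1 → [N2:16 / P9:22 / V8:25] → N2 (16)
N2 → [V8:9 / P9:29] → V8 (9)
V8 → [P9:30] → P9 (30)
Return P9→00: 14.
Total = 4 + 17 + 16 + 9 + 30 + 14 = 90.

Total distance 90 km via the nearest-neighbour route 00 → Z8 → F1 → N2 → V8 → P9 → 00.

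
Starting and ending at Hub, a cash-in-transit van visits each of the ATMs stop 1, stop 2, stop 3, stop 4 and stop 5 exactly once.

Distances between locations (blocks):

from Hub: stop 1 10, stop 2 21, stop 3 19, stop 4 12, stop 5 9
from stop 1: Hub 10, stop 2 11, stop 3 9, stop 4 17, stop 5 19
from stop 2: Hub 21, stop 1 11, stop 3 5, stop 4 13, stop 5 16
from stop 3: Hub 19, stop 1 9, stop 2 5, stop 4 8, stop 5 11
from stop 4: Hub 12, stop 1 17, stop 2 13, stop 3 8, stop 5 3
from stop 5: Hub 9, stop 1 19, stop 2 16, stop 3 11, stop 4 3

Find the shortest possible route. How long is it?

Hub→stop 1→stop 2→stop 3→stop 4→stop 5→Hub: 10+11+5+8+3+9 = 46
Hub→stop 1→stop 2→stop 3→stop 5→stop 4→Hub: 10+11+5+11+3+12 = 52
Hub→stop 1→stop 2→stop 4→stop 3→stop 5→Hub: 10+11+13+8+11+9 = 62
Hub→stop 1→stop 2→stop 4→stop 5→stop 3→Hub: 10+11+13+3+11+19 = 67
Hub→stop 1→stop 2→stop 5→stop 3→stop 4→Hub: 10+11+16+11+8+12 = 68
Hub→stop 1→stop 2→stop 5→stop 4→stop 3→Hub: 10+11+16+3+8+19 = 67
Hub→stop 1→stop 3→stop 2→stop 4→stop 5→Hub: 10+9+5+13+3+9 = 49
Hub→stop 1→stop 3→stop 2→stop 5→stop 4→Hub: 10+9+5+16+3+12 = 55
Hub→stop 1→stop 3→stop 4→stop 2→stop 5→Hub: 10+9+8+13+16+9 = 65
Hub→stop 1→stop 3→stop 4→stop 5→stop 2→Hub: 10+9+8+3+16+21 = 67
Hub→stop 1→stop 3→stop 5→stop 2→stop 4→Hub: 10+9+11+16+13+12 = 71
Hub→stop 1→stop 3→stop 5→stop 4→stop 2→Hub: 10+9+11+3+13+21 = 67
Hub→stop 1→stop 4→stop 2→stop 3→stop 5→Hub: 10+17+13+5+11+9 = 65
Hub→stop 1→stop 4→stop 2→stop 5→stop 3→Hub: 10+17+13+16+11+19 = 86
… (46 more)
The minimum is 46.
One optimal route: Hub → stop 1 → stop 2 → stop 3 → stop 4 → stop 5 → Hub (or its reverse).

Shortest round trip = 46 blocks.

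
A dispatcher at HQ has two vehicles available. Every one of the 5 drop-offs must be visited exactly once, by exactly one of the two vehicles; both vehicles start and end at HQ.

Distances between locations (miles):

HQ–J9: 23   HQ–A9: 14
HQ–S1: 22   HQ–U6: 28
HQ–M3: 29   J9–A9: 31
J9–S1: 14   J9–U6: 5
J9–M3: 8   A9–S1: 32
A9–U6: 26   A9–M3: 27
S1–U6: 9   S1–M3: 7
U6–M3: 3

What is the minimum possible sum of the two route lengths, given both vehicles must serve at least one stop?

Try each way of splitting the stops between the two vehicles (each non-empty) and, for each split, find the best tour for each vehicle:
  {J9} + {A9, S1, U6, M3}: 46 + 72 = 118
  {A9} + {J9, S1, U6, M3}: 28 + 60 = 88
  {J9, A9} + {S1, U6, M3}: 68 + 60 = 128
  {S1} + {J9, A9, U6, M3}: 44 + 72 = 116
  {J9, S1} + {A9, U6, M3}: 59 + 72 = 131
  {A9, S1} + {J9, U6, M3}: 68 + 60 = 128
  … (15 splits in total)
Best: vehicle 1 HQ → A9 → HQ = 28; vehicle 2 HQ → J9 → U6 → M3 → S1 → HQ = 60; combined 88.

88 miles — the smallest possible combined total.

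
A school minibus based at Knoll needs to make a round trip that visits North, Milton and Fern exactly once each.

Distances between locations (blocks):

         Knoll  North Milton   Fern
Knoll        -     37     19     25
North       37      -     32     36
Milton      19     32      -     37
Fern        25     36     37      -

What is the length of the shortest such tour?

With 3 stops there are 3!/2 = 3 distinct round trips (a route and its reverse cost the same).
Knoll-North-Milton-Fern-Knoll: 37+32+37+25 = 131
Knoll-North-Fern-Milton-Knoll: 37+36+37+19 = 129
Knoll-Milton-North-Fern-Knoll: 19+32+36+25 = 112
The minimum is 112.
One optimal route: Knoll → Milton → North → Fern → Knoll (or its reverse).

Shortest round trip = 112 blocks.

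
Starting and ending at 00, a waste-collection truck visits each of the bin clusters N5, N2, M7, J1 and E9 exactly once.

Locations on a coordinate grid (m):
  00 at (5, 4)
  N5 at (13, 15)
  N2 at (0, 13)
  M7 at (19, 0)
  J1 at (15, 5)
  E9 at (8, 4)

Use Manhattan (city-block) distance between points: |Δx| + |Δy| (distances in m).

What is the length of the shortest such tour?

Minimum total distance: 68 m.

There are 60 distinct closed tours to check (reversals are equivalent).
00 → N5 → N2 → M7 → J1 → E9 → 00: 19+15+32+9+8+3 = 86
00 → N5 → N2 → M7 → E9 → J1 → 00: 19+15+32+15+8+11 = 100
00 → N5 → N2 → J1 → M7 → E9 → 00: 19+15+23+9+15+3 = 84
00 → N5 → N2 → J1 → E9 → M7 → 00: 19+15+23+8+15+18 = 98
00 → N5 → N2 → E9 → M7 → J1 → 00: 19+15+17+15+9+11 = 86
00 → N5 → N2 → E9 → J1 → M7 → 00: 19+15+17+8+9+18 = 86
00 → N5 → M7 → N2 → J1 → E9 → 00: 19+21+32+23+8+3 = 106
00 → N5 → M7 → N2 → E9 → J1 → 00: 19+21+32+17+8+11 = 108
00 → N5 → M7 → J1 → N2 → E9 → 00: 19+21+9+23+17+3 = 92
00 → N5 → M7 → J1 → E9 → N2 → 00: 19+21+9+8+17+14 = 88
00 → N5 → M7 → E9 → N2 → J1 → 00: 19+21+15+17+23+11 = 106
00 → N5 → M7 → E9 → J1 → N2 → 00: 19+21+15+8+23+14 = 100
00 → N5 → J1 → N2 → M7 → E9 → 00: 19+12+23+32+15+3 = 104
00 → N5 → J1 → N2 → E9 → M7 → 00: 19+12+23+17+15+18 = 104
… (46 more)
00 → N2 → N5 → J1 → M7 → E9 → 00: 14+15+12+9+15+3 = 68  ← best
The minimum is 68.
One optimal route: 00 → N2 → N5 → J1 → M7 → E9 → 00 (or its reverse).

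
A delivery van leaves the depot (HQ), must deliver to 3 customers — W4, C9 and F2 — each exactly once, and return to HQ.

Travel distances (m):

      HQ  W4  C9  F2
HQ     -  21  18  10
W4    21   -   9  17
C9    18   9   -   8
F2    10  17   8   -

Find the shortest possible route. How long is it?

Minimum total distance: 48 m.

With 3 stops there are 3!/2 = 3 distinct round trips (a route and its reverse cost the same).
HQ → W4 → C9 → F2 → HQ: 21+9+8+10 = 48
HQ → W4 → F2 → C9 → HQ: 21+17+8+18 = 64
HQ → C9 → W4 → F2 → HQ: 18+9+17+10 = 54
The minimum is 48.
One optimal route: HQ → W4 → C9 → F2 → HQ (or its reverse).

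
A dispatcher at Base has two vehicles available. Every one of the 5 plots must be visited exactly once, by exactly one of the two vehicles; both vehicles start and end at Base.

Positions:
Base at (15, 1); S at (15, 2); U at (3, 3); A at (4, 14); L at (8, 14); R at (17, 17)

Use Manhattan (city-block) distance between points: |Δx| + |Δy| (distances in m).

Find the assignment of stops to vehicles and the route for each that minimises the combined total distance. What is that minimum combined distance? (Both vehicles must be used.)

There are 2^4 − 1 = 15 ways to divide the 5 stops into two non-empty groups. For each, the best each vehicle can do is its own shortest tour through its group:
  {S} + {U, A, L, R}: 2 + 60 = 62
  {U} + {S, A, L, R}: 28 + 58 = 86
  {S, U} + {A, L, R}: 28 + 58 = 86
  {A} + {S, U, L, R}: 48 + 60 = 108
  {S, A} + {U, L, R}: 48 + 60 = 108
  {U, A} + {S, L, R}: 50 + 50 = 100
  … (15 splits in total)
Best: vehicle 1 Base → S → Base = 2; vehicle 2 Base → U → A → L → R → Base = 60; combined 62.

62 m — the smallest possible combined total.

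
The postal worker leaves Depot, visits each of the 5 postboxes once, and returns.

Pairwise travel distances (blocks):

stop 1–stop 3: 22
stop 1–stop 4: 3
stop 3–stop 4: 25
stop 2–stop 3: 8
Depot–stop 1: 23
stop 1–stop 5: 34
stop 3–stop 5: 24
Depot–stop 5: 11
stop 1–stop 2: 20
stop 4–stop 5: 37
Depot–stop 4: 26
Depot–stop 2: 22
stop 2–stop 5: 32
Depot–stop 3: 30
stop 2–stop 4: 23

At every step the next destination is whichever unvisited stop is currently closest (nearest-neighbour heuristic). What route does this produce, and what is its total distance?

Depot → [stop 5:11 / stop 2:22 / stop 1:23 / stop 4:26 / stop 3:30] → stop 5 (11)
stop 5 → [stop 3:24 / stop 2:32 / stop 1:34 / stop 4:37] → stop 3 (24)
stop 3 → [stop 2:8 / stop 1:22 / stop 4:25] → stop 2 (8)
stop 2 → [stop 1:20 / stop 4:23] → stop 1 (20)
stop 1 → [stop 4:3] → stop 4 (3)
Return stop 4→Depot: 26.
Total = 11 + 24 + 8 + 20 + 3 + 26 = 92.

Total distance 92 blocks via the nearest-neighbour route Depot → stop 5 → stop 3 → stop 2 → stop 1 → stop 4 → Depot.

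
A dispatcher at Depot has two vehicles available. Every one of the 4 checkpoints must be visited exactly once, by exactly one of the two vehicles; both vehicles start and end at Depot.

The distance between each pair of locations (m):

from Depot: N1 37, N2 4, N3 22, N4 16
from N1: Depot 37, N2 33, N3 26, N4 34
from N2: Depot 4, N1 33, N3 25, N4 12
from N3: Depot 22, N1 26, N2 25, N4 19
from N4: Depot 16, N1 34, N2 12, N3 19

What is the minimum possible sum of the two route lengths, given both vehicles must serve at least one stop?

106 m — the smallest possible combined total.

Check every non-empty split of the stops between the two vehicles; for each half take its own optimal tour:
  {N1} + {N2, N3, N4}: 74 + 57 = 131
  {N2} + {N1, N3, N4}: 8 + 98 = 106
  {N1, N2} + {N3, N4}: 74 + 57 = 131
  {N3} + {N1, N2, N4}: 44 + 87 = 131
  {N1, N3} + {N2, N4}: 85 + 32 = 117
  {N2, N3} + {N1, N4}: 51 + 87 = 138
  … (7 splits in total)
Best: vehicle 1 Depot → N2 → Depot = 8; vehicle 2 Depot → N1 → N3 → N4 → Depot = 98; combined 106.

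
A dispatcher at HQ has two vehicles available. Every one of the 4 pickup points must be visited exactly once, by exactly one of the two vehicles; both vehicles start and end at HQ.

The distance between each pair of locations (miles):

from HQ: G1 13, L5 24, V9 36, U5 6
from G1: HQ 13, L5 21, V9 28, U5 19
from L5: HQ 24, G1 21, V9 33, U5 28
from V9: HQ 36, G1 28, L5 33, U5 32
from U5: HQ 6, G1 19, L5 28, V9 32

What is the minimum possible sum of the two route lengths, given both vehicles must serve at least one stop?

Minimum combined distance: 110 miles.

There are 2^3 − 1 = 7 ways to divide the 4 stops into two non-empty groups. For each, the best each vehicle can do is its own shortest tour through its group:
  {G1} + {L5, V9, U5}: 26 + 95 = 121
  {L5} + {G1, V9, U5}: 48 + 79 = 127
  {G1, L5} + {V9, U5}: 58 + 74 = 132
  {V9} + {G1, L5, U5}: 72 + 68 = 140
  {G1, V9} + {L5, U5}: 77 + 58 = 135
  {L5, V9} + {G1, U5}: 93 + 38 = 131
  … (7 splits in total)
  {G1, L5, V9} + {U5}: 98 + 12 = 110  ← best
Best: vehicle 1 HQ → G1 → V9 → L5 → HQ = 98; vehicle 2 HQ → U5 → HQ = 12; combined 110.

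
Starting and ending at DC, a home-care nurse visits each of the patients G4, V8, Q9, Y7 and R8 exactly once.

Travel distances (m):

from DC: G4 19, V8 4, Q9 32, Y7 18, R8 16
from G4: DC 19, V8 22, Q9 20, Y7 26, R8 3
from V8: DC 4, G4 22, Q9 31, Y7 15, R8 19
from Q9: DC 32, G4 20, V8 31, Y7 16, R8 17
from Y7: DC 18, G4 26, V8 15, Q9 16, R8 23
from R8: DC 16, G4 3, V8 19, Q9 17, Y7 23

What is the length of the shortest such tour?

There are 60 distinct closed tours to check (reversals are equivalent).
DC → G4 → V8 → Q9 → Y7 → R8 → DC: 19+22+31+16+23+16 = 127
DC → G4 → V8 → Q9 → R8 → Y7 → DC: 19+22+31+17+23+18 = 130
DC → G4 → V8 → Y7 → Q9 → R8 → DC: 19+22+15+16+17+16 = 105
DC → G4 → V8 → Y7 → R8 → Q9 → DC: 19+22+15+23+17+32 = 128
DC → G4 → V8 → R8 → Q9 → Y7 → DC: 19+22+19+17+16+18 = 111
DC → G4 → V8 → R8 → Y7 → Q9 → DC: 19+22+19+23+16+32 = 131
DC → G4 → Q9 → V8 → Y7 → R8 → DC: 19+20+31+15+23+16 = 124
DC → G4 → Q9 → V8 → R8 → Y7 → DC: 19+20+31+19+23+18 = 130
DC → G4 → Q9 → Y7 → V8 → R8 → DC: 19+20+16+15+19+16 = 105
DC → G4 → Q9 → Y7 → R8 → V8 → DC: 19+20+16+23+19+4 = 101
DC → G4 → Q9 → R8 → V8 → Y7 → DC: 19+20+17+19+15+18 = 108
DC → G4 → Q9 → R8 → Y7 → V8 → DC: 19+20+17+23+15+4 = 98
DC → G4 → Y7 → V8 → Q9 → R8 → DC: 19+26+15+31+17+16 = 124
DC → G4 → Y7 → V8 → R8 → Q9 → DC: 19+26+15+19+17+32 = 128
… (46 more)
DC → G4 → R8 → Q9 → Y7 → V8 → DC: 19+3+17+16+15+4 = 74  ← best
The minimum is 74.
One optimal route: DC → G4 → R8 → Q9 → Y7 → V8 → DC (or its reverse).

Minimum total distance: 74 m.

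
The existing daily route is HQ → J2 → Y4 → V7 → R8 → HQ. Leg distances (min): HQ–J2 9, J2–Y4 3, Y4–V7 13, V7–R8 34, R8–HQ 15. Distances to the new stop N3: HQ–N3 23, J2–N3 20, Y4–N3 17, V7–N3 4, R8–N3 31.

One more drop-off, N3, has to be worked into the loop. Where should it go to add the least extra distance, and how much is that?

Insertion cost between consecutive stops i–j is d(i,N3) + d(N3,j) − d(i,j):
  between HQ and J2: 23 + 20 − 9 = 34
  between J2 and Y4: 20 + 17 − 3 = 34
  between Y4 and V7: 17 + 4 − 13 = 8
  between V7 and R8: 4 + 31 − 34 = 1
  between R8 and HQ: 31 + 23 − 15 = 39
Cheapest insertion is between V7 and R8, adding 1.
New total = 74 + 1 = 75.

Adding 1 min by placing N3 on the V7–R8 leg.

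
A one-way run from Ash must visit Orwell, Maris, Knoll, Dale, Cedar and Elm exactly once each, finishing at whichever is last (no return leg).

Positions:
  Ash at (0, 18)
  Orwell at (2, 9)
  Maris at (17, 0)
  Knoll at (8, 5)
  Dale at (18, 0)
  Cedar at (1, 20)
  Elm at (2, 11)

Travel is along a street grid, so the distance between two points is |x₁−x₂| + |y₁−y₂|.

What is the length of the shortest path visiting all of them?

There are 6! = 720 possible orderings.
Ash → Orwell → Maris → Knoll → Dale → Cedar → Elm: 11+24+14+15+37+10 = 111
Ash → Orwell → Maris → Knoll → Dale → Elm → Cedar: 11+24+14+15+27+10 = 101
Ash → Orwell → Maris → Knoll → Cedar → Dale → Elm: 11+24+14+22+37+27 = 135
Ash → Orwell → Maris → Knoll → Cedar → Elm → Dale: 11+24+14+22+10+27 = 108
Ash → Orwell → Maris → Knoll → Elm → Dale → Cedar: 11+24+14+12+27+37 = 125
Ash → Orwell → Maris → Knoll → Elm → Cedar → Dale: 11+24+14+12+10+37 = 108
Ash → Orwell → Maris → Dale → Knoll → Cedar → Elm: 11+24+1+15+22+10 = 83
Ash → Orwell → Maris → Dale → Knoll → Elm → Cedar: 11+24+1+15+12+10 = 73
… (712 more)
Ash → Cedar → Elm → Orwell → Knoll → Maris → Dale: 3+10+2+10+14+1 = 40  ← best
The minimum is 40.
One shortest path: Ash → Cedar → Elm → Orwell → Knoll → Maris → Dale.

Minimum one-way distance = 40.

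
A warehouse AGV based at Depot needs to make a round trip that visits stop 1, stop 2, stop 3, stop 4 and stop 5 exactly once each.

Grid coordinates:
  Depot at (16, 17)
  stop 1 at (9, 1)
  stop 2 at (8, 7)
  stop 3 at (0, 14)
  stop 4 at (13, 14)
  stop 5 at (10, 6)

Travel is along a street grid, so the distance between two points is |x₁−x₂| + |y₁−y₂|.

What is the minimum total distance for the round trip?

With 5 stops there are 5!/2 = 60 distinct round trips (a route and its reverse cost the same).
Depot - stop 1 - stop 2 - stop 3 - stop 4 - stop 5 - Depot: 23+7+15+13+11+17 = 86
Depot - stop 1 - stop 2 - stop 3 - stop 5 - stop 4 - Depot: 23+7+15+18+11+6 = 80
Depot - stop 1 - stop 2 - stop 4 - stop 3 - stop 5 - Depot: 23+7+12+13+18+17 = 90
Depot - stop 1 - stop 2 - stop 4 - stop 5 - stop 3 - Depot: 23+7+12+11+18+19 = 90
Depot - stop 1 - stop 2 - stop 5 - stop 3 - stop 4 - Depot: 23+7+3+18+13+6 = 70
Depot - stop 1 - stop 2 - stop 5 - stop 4 - stop 3 - Depot: 23+7+3+11+13+19 = 76
Depot - stop 1 - stop 3 - stop 2 - stop 4 - stop 5 - Depot: 23+22+15+12+11+17 = 100
Depot - stop 1 - stop 3 - stop 2 - stop 5 - stop 4 - Depot: 23+22+15+3+11+6 = 80
Depot - stop 1 - stop 3 - stop 4 - stop 2 - stop 5 - Depot: 23+22+13+12+3+17 = 90
Depot - stop 1 - stop 3 - stop 4 - stop 5 - stop 2 - Depot: 23+22+13+11+3+18 = 90
Depot - stop 1 - stop 3 - stop 5 - stop 2 - stop 4 - Depot: 23+22+18+3+12+6 = 84
Depot - stop 1 - stop 3 - stop 5 - stop 4 - stop 2 - Depot: 23+22+18+11+12+18 = 104
Depot - stop 1 - stop 4 - stop 2 - stop 3 - stop 5 - Depot: 23+17+12+15+18+17 = 102
Depot - stop 1 - stop 4 - stop 2 - stop 5 - stop 3 - Depot: 23+17+12+3+18+19 = 92
… (46 more)
Depot - stop 3 - stop 2 - stop 1 - stop 5 - stop 4 - Depot: 19+15+7+6+11+6 = 64  ← best
The minimum is 64.
One optimal route: Depot → stop 3 → stop 2 → stop 1 → stop 5 → stop 4 → Depot (or its reverse).

Shortest round trip = 64.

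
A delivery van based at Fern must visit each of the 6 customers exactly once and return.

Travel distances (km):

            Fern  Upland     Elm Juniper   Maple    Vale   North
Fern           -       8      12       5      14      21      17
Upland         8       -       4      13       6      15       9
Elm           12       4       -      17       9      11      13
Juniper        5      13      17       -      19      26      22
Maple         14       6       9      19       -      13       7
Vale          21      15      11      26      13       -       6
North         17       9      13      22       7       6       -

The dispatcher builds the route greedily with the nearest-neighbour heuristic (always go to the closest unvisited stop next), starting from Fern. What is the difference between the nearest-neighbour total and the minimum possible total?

Excess over optimum: 5 km.

Fern: Juniper=5, Upland=8, Elm=12, Maple=14, North=17, Vale=21 ⇒ Juniper
Juniper: Upland=13, Elm=17, Maple=19, North=22, Vale=26 ⇒ Upland
Upland: Elm=4, Maple=6, North=9, Vale=15 ⇒ Elm
Elm: Maple=9, Vale=11, North=13 ⇒ Maple
Maple: North=7, Vale=13 ⇒ North
North: Vale=6 ⇒ Vale
NN route Fern → Juniper → Upland → Elm → Maple → North → Vale → Fern costs 65.
Optimal: Fern → Upland → Elm → Vale → North → Maple → Juniper → Fern costs 60 (by enumerating all 360 distinct tours).
Excess = 65 − 60 = 5.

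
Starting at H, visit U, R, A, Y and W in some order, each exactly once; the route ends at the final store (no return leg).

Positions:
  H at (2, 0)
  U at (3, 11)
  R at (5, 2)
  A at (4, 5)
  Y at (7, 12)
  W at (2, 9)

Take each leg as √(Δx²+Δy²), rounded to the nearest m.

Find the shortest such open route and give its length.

There are 5! = 120 possible orderings.
H→U→R→A→Y→W: 11+9+3+8+6 = 37
H→U→R→A→W→Y: 11+9+3+4+6 = 33
H→U→R→Y→A→W: 11+9+10+8+4 = 42
H→U→R→Y→W→A: 11+9+10+6+4 = 40
H→U→R→W→A→Y: 11+9+8+4+8 = 40
H→U→R→W→Y→A: 11+9+8+6+8 = 42
H→U→A→R→Y→W: 11+6+3+10+6 = 36
H→U→A→R→W→Y: 11+6+3+8+6 = 34
H→U→A→Y→R→W: 11+6+8+10+8 = 43
H→U→A→Y→W→R: 11+6+8+6+8 = 39
H→U→A→W→R→Y: 11+6+4+8+10 = 39
H→U→A→W→Y→R: 11+6+4+6+10 = 37
H→U→Y→R→A→W: 11+4+10+3+4 = 32
H→U→Y→R→W→A: 11+4+10+8+4 = 37
… (106 more)
H→R→A→W→U→Y: 4+3+4+2+4 = 17  ← best
The minimum is 17.
One shortest path: H → R → A → W → U → Y.

Minimum one-way distance = 17 m.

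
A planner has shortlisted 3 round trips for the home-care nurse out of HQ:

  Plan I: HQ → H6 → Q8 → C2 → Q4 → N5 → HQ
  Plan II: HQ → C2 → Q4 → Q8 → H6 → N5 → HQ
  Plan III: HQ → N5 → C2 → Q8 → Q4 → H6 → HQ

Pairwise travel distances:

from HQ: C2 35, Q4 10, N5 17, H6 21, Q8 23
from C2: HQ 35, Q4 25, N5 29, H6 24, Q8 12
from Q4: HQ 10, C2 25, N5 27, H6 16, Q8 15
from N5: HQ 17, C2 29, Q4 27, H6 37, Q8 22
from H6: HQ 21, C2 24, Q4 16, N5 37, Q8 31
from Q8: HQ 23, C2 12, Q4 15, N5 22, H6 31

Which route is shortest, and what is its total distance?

Shortest is Plan III, total 110.

Plan I: 21 + 31 + 12 + 25 + 27 + 17 = 133
Plan II: 35 + 25 + 15 + 31 + 37 + 17 = 160
Plan III: 17 + 29 + 12 + 15 + 16 + 21 = 110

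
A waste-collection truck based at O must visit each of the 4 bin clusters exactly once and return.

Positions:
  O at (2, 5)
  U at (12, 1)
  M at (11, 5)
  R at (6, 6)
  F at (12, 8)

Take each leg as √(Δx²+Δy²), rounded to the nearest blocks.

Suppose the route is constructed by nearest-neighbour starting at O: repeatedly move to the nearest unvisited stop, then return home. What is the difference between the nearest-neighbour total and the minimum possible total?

O: R=4, M=9, F=10, U=11 ⇒ R
R: M=5, F=6, U=8 ⇒ M
M: F=3, U=4 ⇒ F
F: U=7 ⇒ U
NN route O → R → M → F → U → O costs 30.
Optimal: O → U → M → F → R → O costs 28 (by enumerating all 12 distinct tours).
Excess = 30 − 28 = 2.

The nearest-neighbour route is 2 blocks longer than optimal.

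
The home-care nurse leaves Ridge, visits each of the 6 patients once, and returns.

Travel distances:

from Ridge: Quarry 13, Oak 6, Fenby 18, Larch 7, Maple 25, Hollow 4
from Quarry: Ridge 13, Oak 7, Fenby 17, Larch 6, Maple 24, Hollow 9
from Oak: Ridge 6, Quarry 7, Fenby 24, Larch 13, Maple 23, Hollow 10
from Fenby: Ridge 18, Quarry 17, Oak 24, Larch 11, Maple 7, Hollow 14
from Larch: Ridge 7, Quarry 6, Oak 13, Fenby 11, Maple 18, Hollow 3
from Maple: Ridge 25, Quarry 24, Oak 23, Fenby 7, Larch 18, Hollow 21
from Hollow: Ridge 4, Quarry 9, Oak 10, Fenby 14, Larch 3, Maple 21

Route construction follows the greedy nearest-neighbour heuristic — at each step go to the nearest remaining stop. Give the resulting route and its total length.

From Ridge: distances to unvisited — Hollow=4, Oak=6, Larch=7, Quarry=13, Fenby=18, Maple=25. Nearest is Hollow (4).
From Hollow: distances to unvisited — Larch=3, Quarry=9, Oak=10, Fenby=14, Maple=21. Nearest is Larch (3).
From Larch: distances to unvisited — Quarry=6, Fenby=11, Oak=13, Maple=18. Nearest is Quarry (6).
From Quarry: distances to unvisited — Oak=7, Fenby=17, Maple=24. Nearest is Oak (7).
From Oak: distances to unvisited — Maple=23, Fenby=24. Nearest is Maple (23).
From Maple: distances to unvisited — Fenby=7. Nearest is Fenby (7).
Return Fenby→Ridge: 18.
Total = 4 + 3 + 6 + 7 + 23 + 7 + 18 = 68.

Nearest-neighbour total = 68; route Ridge → Hollow → Larch → Quarry → Oak → Maple → Fenby → Ridge.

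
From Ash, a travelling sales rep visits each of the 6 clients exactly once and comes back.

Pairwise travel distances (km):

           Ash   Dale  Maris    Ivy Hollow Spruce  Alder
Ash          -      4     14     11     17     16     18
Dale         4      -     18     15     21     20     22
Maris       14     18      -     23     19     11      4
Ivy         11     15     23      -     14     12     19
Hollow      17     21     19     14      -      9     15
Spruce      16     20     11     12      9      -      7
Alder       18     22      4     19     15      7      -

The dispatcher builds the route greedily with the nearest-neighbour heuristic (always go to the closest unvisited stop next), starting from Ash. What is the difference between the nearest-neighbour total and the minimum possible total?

From Ash: Dale=4, Ivy=11, Maris=14, Spruce=16, Hollow=17, Alder=18 → choose Dale (4).
From Dale: Ivy=15, Maris=18, Spruce=20, Hollow=21, Alder=22 → choose Ivy (15).
From Ivy: Spruce=12, Hollow=14, Alder=19, Maris=23 → choose Spruce (12).
From Spruce: Alder=7, Hollow=9, Maris=11 → choose Alder (7).
From Alder: Maris=4, Hollow=15 → choose Maris (4).
From Maris: Hollow=19 → choose Hollow (19).
NN route Ash → Dale → Ivy → Spruce → Alder → Maris → Hollow → Ash costs 78.
Optimal: Ash → Dale → Maris → Alder → Spruce → Hollow → Ivy → Ash costs 67 (by enumerating all 360 distinct tours).
Excess = 78 − 67 = 11.

11 km longer than the optimal tour.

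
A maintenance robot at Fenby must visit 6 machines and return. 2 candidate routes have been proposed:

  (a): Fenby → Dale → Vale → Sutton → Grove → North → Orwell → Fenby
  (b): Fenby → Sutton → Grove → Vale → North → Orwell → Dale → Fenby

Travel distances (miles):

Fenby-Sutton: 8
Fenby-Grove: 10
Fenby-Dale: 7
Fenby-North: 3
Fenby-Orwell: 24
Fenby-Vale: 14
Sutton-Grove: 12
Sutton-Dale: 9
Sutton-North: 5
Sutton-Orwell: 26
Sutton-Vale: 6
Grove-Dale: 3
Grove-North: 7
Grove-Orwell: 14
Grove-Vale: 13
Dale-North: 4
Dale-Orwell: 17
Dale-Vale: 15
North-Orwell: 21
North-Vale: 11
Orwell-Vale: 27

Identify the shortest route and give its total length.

(a): 7 + 15 + 6 + 12 + 7 + 21 + 24 = 92
(b): 8 + 12 + 13 + 11 + 21 + 17 + 7 = 89

89 miles — (b) is the shortest.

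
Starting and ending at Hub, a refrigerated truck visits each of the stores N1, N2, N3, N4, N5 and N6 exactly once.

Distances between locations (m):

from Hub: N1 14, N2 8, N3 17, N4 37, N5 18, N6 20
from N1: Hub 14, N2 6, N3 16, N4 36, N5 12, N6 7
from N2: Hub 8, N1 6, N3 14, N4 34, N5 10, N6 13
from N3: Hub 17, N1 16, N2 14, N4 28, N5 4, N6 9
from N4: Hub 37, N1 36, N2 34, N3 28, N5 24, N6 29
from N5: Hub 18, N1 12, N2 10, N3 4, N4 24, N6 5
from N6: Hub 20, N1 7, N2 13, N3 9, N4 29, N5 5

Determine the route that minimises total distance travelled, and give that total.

Hub-N1-N2-N3-N4-N5-N6-Hub: 14+6+14+28+24+5+20 = 111
Hub-N1-N2-N3-N4-N6-N5-Hub: 14+6+14+28+29+5+18 = 114
Hub-N1-N2-N3-N5-N4-N6-Hub: 14+6+14+4+24+29+20 = 111
Hub-N1-N2-N3-N5-N6-N4-Hub: 14+6+14+4+5+29+37 = 109
Hub-N1-N2-N3-N6-N4-N5-Hub: 14+6+14+9+29+24+18 = 114
Hub-N1-N2-N3-N6-N5-N4-Hub: 14+6+14+9+5+24+37 = 109
Hub-N1-N2-N4-N3-N5-N6-Hub: 14+6+34+28+4+5+20 = 111
Hub-N1-N2-N4-N3-N6-N5-Hub: 14+6+34+28+9+5+18 = 114
… (352 more)
Hub-N2-N1-N6-N3-N5-N4-Hub: 8+6+7+9+4+24+37 = 95  ← best
The minimum is 95.
One optimal route: Hub → N2 → N1 → N6 → N3 → N5 → N4 → Hub (or its reverse).

Minimum total distance: 95 m.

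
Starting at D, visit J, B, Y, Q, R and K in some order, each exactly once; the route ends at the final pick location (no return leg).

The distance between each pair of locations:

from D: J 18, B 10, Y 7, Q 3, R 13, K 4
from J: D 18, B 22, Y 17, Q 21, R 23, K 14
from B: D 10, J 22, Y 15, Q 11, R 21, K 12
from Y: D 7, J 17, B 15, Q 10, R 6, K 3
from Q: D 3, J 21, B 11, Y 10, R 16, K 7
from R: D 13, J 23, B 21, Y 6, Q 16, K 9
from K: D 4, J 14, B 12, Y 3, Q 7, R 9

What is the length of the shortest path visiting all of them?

There are 6! = 720 possible orderings.
D → J → B → Y → Q → R → K: 18+22+15+10+16+9 = 90
D → J → B → Y → Q → K → R: 18+22+15+10+7+9 = 81
D → J → B → Y → R → Q → K: 18+22+15+6+16+7 = 84
D → J → B → Y → R → K → Q: 18+22+15+6+9+7 = 77
D → J → B → Y → K → Q → R: 18+22+15+3+7+16 = 81
D → J → B → Y → K → R → Q: 18+22+15+3+9+16 = 83
D → J → B → Q → Y → R → K: 18+22+11+10+6+9 = 76
D → J → B → Q → Y → K → R: 18+22+11+10+3+9 = 73
… (712 more)
D → Q → B → Y → R → K → J: 3+11+15+6+9+14 = 58  ← best
The minimum is 58.
One shortest path: D → Q → B → Y → R → K → J.

Shortest open route: 58.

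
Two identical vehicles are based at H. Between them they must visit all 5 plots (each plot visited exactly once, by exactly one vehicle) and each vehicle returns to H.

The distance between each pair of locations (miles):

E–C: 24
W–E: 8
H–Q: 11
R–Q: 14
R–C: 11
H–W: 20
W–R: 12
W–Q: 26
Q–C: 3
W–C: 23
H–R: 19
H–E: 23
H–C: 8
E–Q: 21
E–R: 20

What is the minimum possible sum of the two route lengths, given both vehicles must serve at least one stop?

There are 2^4 − 1 = 15 ways to divide the 5 stops into two non-empty groups. For each, the best each vehicle can do is its own shortest tour through its group:
  {W} + {E, R, Q, C}: 40 + 68 = 108
  {E} + {W, R, Q, C}: 46 + 57 = 103
  {W, E} + {R, Q, C}: 51 + 44 = 95
  {R} + {W, E, Q, C}: 38 + 60 = 98
  {W, R} + {E, Q, C}: 51 + 55 = 106
  {E, R} + {W, Q, C}: 62 + 57 = 119
  … (15 splits in total)
  {W, E, R} + {Q, C}: 62 + 22 = 84  ← best
Best: vehicle 1 H → E → W → R → H = 62; vehicle 2 H → Q → C → H = 22; combined 84.

Minimum combined distance: 84 miles.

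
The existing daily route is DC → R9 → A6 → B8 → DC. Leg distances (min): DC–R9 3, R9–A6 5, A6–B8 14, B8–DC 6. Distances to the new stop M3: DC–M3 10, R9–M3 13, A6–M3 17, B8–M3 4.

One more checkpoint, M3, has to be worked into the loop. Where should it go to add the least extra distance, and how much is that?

+7 min — insert M3 between A6 and B8.

Insertion cost between consecutive stops i–j is d(i,M3) + d(M3,j) − d(i,j):
  between DC and R9: 10 + 13 − 3 = 20
  between R9 and A6: 13 + 17 − 5 = 25
  between A6 and B8: 17 + 4 − 14 = 7
  between B8 and DC: 4 + 10 − 6 = 8
Cheapest insertion is between A6 and B8, adding 7.
New total = 28 + 7 = 35.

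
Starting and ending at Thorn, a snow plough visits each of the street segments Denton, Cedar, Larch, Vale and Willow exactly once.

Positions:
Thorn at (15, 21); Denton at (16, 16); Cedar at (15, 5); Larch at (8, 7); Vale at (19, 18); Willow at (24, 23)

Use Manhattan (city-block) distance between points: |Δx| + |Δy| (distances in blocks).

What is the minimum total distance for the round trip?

68 blocks — the shortest possible round trip.

There are 60 distinct closed tours to check (reversals are equivalent).
Thorn-Denton-Cedar-Larch-Vale-Willow-Thorn: 6+12+9+22+10+11 = 70
Thorn-Denton-Cedar-Larch-Willow-Vale-Thorn: 6+12+9+32+10+7 = 76
Thorn-Denton-Cedar-Vale-Larch-Willow-Thorn: 6+12+17+22+32+11 = 100
Thorn-Denton-Cedar-Vale-Willow-Larch-Thorn: 6+12+17+10+32+21 = 98
Thorn-Denton-Cedar-Willow-Larch-Vale-Thorn: 6+12+27+32+22+7 = 106
Thorn-Denton-Cedar-Willow-Vale-Larch-Thorn: 6+12+27+10+22+21 = 98
Thorn-Denton-Larch-Cedar-Vale-Willow-Thorn: 6+17+9+17+10+11 = 70
Thorn-Denton-Larch-Cedar-Willow-Vale-Thorn: 6+17+9+27+10+7 = 76
Thorn-Denton-Larch-Vale-Cedar-Willow-Thorn: 6+17+22+17+27+11 = 100
Thorn-Denton-Larch-Vale-Willow-Cedar-Thorn: 6+17+22+10+27+16 = 98
Thorn-Denton-Larch-Willow-Cedar-Vale-Thorn: 6+17+32+27+17+7 = 106
Thorn-Denton-Larch-Willow-Vale-Cedar-Thorn: 6+17+32+10+17+16 = 98
Thorn-Denton-Vale-Cedar-Larch-Willow-Thorn: 6+5+17+9+32+11 = 80
Thorn-Denton-Vale-Cedar-Willow-Larch-Thorn: 6+5+17+27+32+21 = 108
… (46 more)
Thorn-Cedar-Larch-Denton-Vale-Willow-Thorn: 16+9+17+5+10+11 = 68  ← best
The minimum is 68.
One optimal route: Thorn → Cedar → Larch → Denton → Vale → Willow → Thorn (or its reverse).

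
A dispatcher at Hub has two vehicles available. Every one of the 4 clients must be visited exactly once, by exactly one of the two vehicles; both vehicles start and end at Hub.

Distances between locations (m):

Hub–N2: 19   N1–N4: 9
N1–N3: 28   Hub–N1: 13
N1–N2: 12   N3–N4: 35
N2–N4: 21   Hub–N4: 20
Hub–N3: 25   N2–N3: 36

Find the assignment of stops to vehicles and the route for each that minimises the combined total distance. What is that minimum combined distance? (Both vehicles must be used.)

Minimum combined distance: 110 m.

There are 2^3 − 1 = 7 ways to divide the 4 stops into two non-empty groups. For each, the best each vehicle can do is its own shortest tour through its group:
  {N1} + {N2, N3, N4}: 26 + 100 = 126
  {N2} + {N1, N3, N4}: 38 + 82 = 120
  {N1, N2} + {N3, N4}: 44 + 80 = 124
  {N3} + {N1, N2, N4}: 50 + 60 = 110
  {N1, N3} + {N2, N4}: 66 + 60 = 126
  {N2, N3} + {N1, N4}: 80 + 42 = 122
  … (7 splits in total)
Best: vehicle 1 Hub → N3 → Hub = 50; vehicle 2 Hub → N2 → N1 → N4 → Hub = 60; combined 110.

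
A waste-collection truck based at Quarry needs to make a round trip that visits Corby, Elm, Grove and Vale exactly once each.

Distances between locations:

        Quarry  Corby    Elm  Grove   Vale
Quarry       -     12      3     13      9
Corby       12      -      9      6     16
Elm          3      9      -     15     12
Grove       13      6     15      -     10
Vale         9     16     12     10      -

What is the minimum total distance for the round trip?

With 4 stops there are 4!/2 = 12 distinct round trips (a route and its reverse cost the same).
Quarry → Corby → Elm → Grove → Vale → Quarry: 12+9+15+10+9 = 55
Quarry → Corby → Elm → Vale → Grove → Quarry: 12+9+12+10+13 = 56
Quarry → Corby → Grove → Elm → Vale → Quarry: 12+6+15+12+9 = 54
Quarry → Corby → Grove → Vale → Elm → Quarry: 12+6+10+12+3 = 43
Quarry → Corby → Vale → Elm → Grove → Quarry: 12+16+12+15+13 = 68
Quarry → Corby → Vale → Grove → Elm → Quarry: 12+16+10+15+3 = 56
Quarry → Elm → Corby → Grove → Vale → Quarry: 3+9+6+10+9 = 37
Quarry → Elm → Corby → Vale → Grove → Quarry: 3+9+16+10+13 = 51
Quarry → Elm → Grove → Corby → Vale → Quarry: 3+15+6+16+9 = 49
Quarry → Elm → Vale → Corby → Grove → Quarry: 3+12+16+6+13 = 50
Quarry → Grove → Corby → Elm → Vale → Quarry: 13+6+9+12+9 = 49
Quarry → Grove → Elm → Corby → Vale → Quarry: 13+15+9+16+9 = 62
The minimum is 37.
One optimal route: Quarry → Elm → Corby → Grove → Vale → Quarry (or its reverse).

Minimum total distance: 37.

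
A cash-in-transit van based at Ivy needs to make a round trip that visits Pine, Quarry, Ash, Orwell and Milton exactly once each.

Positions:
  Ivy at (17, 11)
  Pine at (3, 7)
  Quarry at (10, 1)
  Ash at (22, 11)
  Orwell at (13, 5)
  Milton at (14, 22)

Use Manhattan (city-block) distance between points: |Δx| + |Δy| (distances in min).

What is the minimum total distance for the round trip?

Minimum total distance: 80 min.

With 5 stops there are 5!/2 = 60 distinct round trips (a route and its reverse cost the same).
Ivy → Pine → Quarry → Ash → Orwell → Milton → Ivy: 18+13+22+15+18+14 = 100
Ivy → Pine → Quarry → Ash → Milton → Orwell → Ivy: 18+13+22+19+18+10 = 100
Ivy → Pine → Quarry → Orwell → Ash → Milton → Ivy: 18+13+7+15+19+14 = 86
Ivy → Pine → Quarry → Orwell → Milton → Ash → Ivy: 18+13+7+18+19+5 = 80
Ivy → Pine → Quarry → Milton → Ash → Orwell → Ivy: 18+13+25+19+15+10 = 100
Ivy → Pine → Quarry → Milton → Orwell → Ash → Ivy: 18+13+25+18+15+5 = 94
Ivy → Pine → Ash → Quarry → Orwell → Milton → Ivy: 18+23+22+7+18+14 = 102
Ivy → Pine → Ash → Quarry → Milton → Orwell → Ivy: 18+23+22+25+18+10 = 116
Ivy → Pine → Ash → Orwell → Quarry → Milton → Ivy: 18+23+15+7+25+14 = 102
Ivy → Pine → Ash → Orwell → Milton → Quarry → Ivy: 18+23+15+18+25+17 = 116
Ivy → Pine → Ash → Milton → Quarry → Orwell → Ivy: 18+23+19+25+7+10 = 102
Ivy → Pine → Ash → Milton → Orwell → Quarry → Ivy: 18+23+19+18+7+17 = 102
Ivy → Pine → Orwell → Quarry → Ash → Milton → Ivy: 18+12+7+22+19+14 = 92
Ivy → Pine → Orwell → Quarry → Milton → Ash → Ivy: 18+12+7+25+19+5 = 86
… (46 more)
The minimum is 80.
One optimal route: Ivy → Pine → Quarry → Orwell → Milton → Ash → Ivy (or its reverse).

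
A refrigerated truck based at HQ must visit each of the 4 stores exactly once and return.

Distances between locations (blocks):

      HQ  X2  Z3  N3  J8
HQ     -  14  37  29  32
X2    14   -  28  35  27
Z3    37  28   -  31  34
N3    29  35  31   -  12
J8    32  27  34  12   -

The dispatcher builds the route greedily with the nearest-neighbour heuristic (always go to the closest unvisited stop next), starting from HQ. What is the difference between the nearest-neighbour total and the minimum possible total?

4 blocks longer than the optimal tour.

From HQ: X2=14, N3=29, J8=32, Z3=37 → choose X2 (14).
From X2: J8=27, Z3=28, N3=35 → choose J8 (27).
From J8: N3=12, Z3=34 → choose N3 (12).
From N3: Z3=31 → choose Z3 (31).
NN route HQ → X2 → J8 → N3 → Z3 → HQ costs 121.
Optimal: HQ → X2 → Z3 → N3 → J8 → HQ costs 117 (by enumerating all 12 distinct tours).
Excess = 121 − 117 = 4.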